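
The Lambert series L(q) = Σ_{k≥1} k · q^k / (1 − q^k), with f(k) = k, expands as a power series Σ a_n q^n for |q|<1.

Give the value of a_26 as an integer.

a_26 = 42

n=26: 1·26 2·13 13·2 26·1  f→[1+2+13+26]=42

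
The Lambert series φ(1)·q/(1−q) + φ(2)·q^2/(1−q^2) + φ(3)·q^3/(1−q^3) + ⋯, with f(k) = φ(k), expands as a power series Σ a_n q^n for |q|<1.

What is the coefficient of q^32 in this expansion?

d|32:{1,2,4,8,16,32}  Σφ=1+1+2+4+8+16=32

a_32 = 32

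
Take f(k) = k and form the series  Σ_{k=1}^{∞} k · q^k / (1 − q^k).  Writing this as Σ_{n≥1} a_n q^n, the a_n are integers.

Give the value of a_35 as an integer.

a_35 = 48

q^35  k|35↦f(k): 35:35 7:7 5:5 1:1  a_35=48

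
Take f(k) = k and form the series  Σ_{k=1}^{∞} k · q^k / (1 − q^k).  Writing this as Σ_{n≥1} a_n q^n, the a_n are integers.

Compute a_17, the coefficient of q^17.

[q^17] f(1)=1,f(17)=17 ⇒ 18

a_17 = 18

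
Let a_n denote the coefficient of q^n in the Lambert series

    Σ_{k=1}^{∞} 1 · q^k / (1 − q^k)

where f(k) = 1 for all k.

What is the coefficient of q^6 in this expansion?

a_6 = 4

q^6  k|6↦f(k): 6:1 3:1 2:1 1:1  a_6=4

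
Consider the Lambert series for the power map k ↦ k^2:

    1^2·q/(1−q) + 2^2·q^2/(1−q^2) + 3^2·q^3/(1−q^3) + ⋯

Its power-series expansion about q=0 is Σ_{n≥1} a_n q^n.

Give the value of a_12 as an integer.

[q^12] f(12)=144,f(6)=36,f(4)=16,f(3)=9,f(2)=4,f(1)=1 ⇒ 210

a_12 = 210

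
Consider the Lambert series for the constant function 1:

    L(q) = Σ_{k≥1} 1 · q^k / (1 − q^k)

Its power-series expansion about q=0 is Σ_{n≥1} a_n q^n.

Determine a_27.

[q^27] f(1)=1,f(3)=1,f(9)=1,f(27)=1 ⇒ 4

a_27 = 4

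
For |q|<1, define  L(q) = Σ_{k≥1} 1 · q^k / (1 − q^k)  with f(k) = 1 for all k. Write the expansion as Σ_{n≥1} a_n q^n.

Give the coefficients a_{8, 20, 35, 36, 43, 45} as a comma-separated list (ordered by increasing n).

4, 6, 4, 9, 2, 6

q^8  k|8↦f(k): 8:1 4:1 2:1 1:1  a_8=4
n=20: 20·1 10·2 5·4 4·5 2·10 1·20  f→[1+1+1+1+1+1]=6
[q^35] f(35)=1,f(7)=1,f(5)=1,f(1)=1 ⇒ 4
n=36: 1·36 2·18 3·12 4·9 6·6 9·4 12·3 18·2 36·1  f→[1+1+1+1+1+1+1+1+1]=9
d|43:{43,1}  Σf=1+1=2
[q^45] f(45)=1,f(15)=1,f(9)=1,f(5)=1,f(3)=1,f(1)=1 ⇒ 6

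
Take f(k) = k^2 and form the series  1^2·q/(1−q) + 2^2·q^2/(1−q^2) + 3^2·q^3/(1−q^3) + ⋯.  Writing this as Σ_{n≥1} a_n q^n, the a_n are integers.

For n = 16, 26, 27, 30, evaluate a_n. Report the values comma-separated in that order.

341, 850, 820, 1300

[q^16] f(16)=256,f(8)=64,f(4)=16,f(2)=4,f(1)=1 ⇒ 341
n=26: 1·26 2·13 13·2 26·1  f→[1+4+169+676]=850
q^27  k|27↦f(k): 27:729 9:81 3:9 1:1  a_27=820
d|30:{1,2,3,5,6,10,15,30}  Σf=1+4+9+25+36+100+225+900=1300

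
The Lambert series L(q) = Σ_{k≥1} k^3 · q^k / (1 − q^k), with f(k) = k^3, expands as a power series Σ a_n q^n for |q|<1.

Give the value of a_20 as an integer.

q^20  k|20↦f(k): 1:1 2:8 4:64 5:125 10:1000 20:8000  a_20=9198

a_20 = 9198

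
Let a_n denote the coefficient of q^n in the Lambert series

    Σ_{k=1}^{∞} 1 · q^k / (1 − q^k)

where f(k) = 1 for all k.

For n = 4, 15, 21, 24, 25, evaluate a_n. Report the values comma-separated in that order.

n=4: 1·4 2·2 4·1  f→[1+1+1]=3
q^15  k|15↦f(k): 1:1 3:1 5:1 15:1  a_15=4
n=21: 21·1 7·3 3·7 1·21  f→[1+1+1+1]=4
d|24:{1,2,3,4,6,8,12,24}  Σf=1+1+1+1+1+1+1+1=8
n=25: 25·1 5·5 1·25  f→[1+1+1]=3

3, 4, 4, 8, 3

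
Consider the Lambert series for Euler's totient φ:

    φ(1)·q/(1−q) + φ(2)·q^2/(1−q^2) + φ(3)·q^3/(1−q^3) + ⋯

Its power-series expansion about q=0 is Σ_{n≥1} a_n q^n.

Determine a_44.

[q^44] φ(44)=20,φ(22)=10,φ(11)=10,φ(4)=2,φ(2)=1,φ(1)=1 ⇒ 44

a_44 = 44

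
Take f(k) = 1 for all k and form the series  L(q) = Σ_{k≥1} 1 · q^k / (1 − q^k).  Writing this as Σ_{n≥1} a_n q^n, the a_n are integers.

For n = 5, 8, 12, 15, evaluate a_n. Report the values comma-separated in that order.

d|5:{1,5}  Σf=1+1=2
n=8: 1·8 2·4 4·2 8·1  f→[1+1+1+1]=4
[q^12] f(1)=1,f(2)=1,f(3)=1,f(4)=1,f(6)=1,f(12)=1 ⇒ 6
n=15: 15·1 5·3 3·5 1·15  f→[1+1+1+1]=4

2, 4, 6, 4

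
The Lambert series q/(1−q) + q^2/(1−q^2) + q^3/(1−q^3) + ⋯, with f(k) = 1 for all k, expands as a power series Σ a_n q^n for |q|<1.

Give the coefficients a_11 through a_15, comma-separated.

[q^11] f(11)=1,f(1)=1 ⇒ 2
q^12  k|12↦f(k): 12:1 6:1 4:1 3:1 2:1 1:1  a_12=6
d|13:{1,13}  Σf=1+1=2
d|14:{14,7,2,1}  Σf=1+1+1+1=4
[q^15] f(1)=1,f(3)=1,f(5)=1,f(15)=1 ⇒ 4

2, 6, 2, 4, 4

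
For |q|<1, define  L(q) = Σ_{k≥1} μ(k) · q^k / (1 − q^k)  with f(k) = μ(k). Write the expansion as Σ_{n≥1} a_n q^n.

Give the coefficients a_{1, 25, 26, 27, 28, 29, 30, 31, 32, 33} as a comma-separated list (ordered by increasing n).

1, 0, 0, 0, 0, 0, 0, 0, 0, 0

[q^1] μ(1)=1 ⇒ 1
q^25  k|25↦μ(k): 1:1 5:-1 25:0  a_25=0
d|26:{26,13,2,1}  Σμ=1+(-1)+(-1)+1=0
n=27: 1·27 3·9 9·3 27·1  μ→[1+(-1)+0+0]=0
n=28: 28·1 14·2 7·4 4·7 2·14 1·28  μ→[0+1+(-1)+0+(-1)+1]=0
d|29:{29,1}  Σμ=(-1)+1=0
q^30  k|30↦μ(k): 30:-1 15:1 10:1 6:1 5:-1 3:-1 2:-1 1:1  a_30=0
n=31: 31·1 1·31  μ→[(-1)+1]=0
d|32:{1,2,4,8,16,32}  Σμ=1+(-1)+0+0+0+0=0
n=33: 33·1 11·3 3·11 1·33  μ→[1+(-1)+(-1)+1]=0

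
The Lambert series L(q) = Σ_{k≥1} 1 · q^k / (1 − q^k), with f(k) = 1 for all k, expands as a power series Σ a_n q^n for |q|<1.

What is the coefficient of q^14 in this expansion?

q^14  k|14↦f(k): 14:1 7:1 2:1 1:1  a_14=4

a_14 = 4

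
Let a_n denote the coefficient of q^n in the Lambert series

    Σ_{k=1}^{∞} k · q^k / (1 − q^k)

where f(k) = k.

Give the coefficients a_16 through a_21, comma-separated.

31, 18, 39, 20, 42, 32

d|16:{1,2,4,8,16}  Σf=1+2+4+8+16=31
q^17  k|17↦f(k): 1:1 17:17  a_17=18
q^18  k|18↦f(k): 1:1 2:2 3:3 6:6 9:9 18:18  a_18=39
q^19  k|19↦f(k): 19:19 1:1  a_19=20
d|20:{1,2,4,5,10,20}  Σf=1+2+4+5+10+20=42
[q^21] f(21)=21,f(7)=7,f(3)=3,f(1)=1 ⇒ 32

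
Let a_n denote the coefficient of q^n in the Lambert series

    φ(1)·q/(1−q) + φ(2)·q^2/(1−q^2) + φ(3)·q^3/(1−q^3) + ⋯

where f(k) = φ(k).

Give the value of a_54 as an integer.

d|54:{1,2,3,6,9,18,27,54}  Σφ=1+1+2+2+6+6+18+18=54

a_54 = 54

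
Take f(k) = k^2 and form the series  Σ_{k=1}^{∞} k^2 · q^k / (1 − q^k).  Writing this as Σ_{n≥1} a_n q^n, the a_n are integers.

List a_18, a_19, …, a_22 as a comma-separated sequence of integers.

d|18:{1,2,3,6,9,18}  Σf=1+4+9+36+81+324=455
[q^19] f(1)=1,f(19)=361 ⇒ 362
[q^20] f(20)=400,f(10)=100,f(5)=25,f(4)=16,f(2)=4,f(1)=1 ⇒ 546
[q^21] f(1)=1,f(3)=9,f(7)=49,f(21)=441 ⇒ 500
[q^22] f(1)=1,f(2)=4,f(11)=121,f(22)=484 ⇒ 610

455, 362, 546, 500, 610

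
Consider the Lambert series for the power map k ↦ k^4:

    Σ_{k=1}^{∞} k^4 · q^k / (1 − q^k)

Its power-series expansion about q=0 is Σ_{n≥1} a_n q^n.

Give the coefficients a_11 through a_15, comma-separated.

14642, 22386, 28562, 40834, 51332

n=11: 11·1 1·11  f→[14641+1]=14642
n=12: 12·1 6·2 4·3 3·4 2·6 1·12  f→[20736+1296+256+81+16+1]=22386
d|13:{13,1}  Σf=28561+1=28562
q^14  k|14↦f(k): 1:1 2:16 7:2401 14:38416  a_14=40834
n=15: 1·15 3·5 5·3 15·1  f→[1+81+625+50625]=51332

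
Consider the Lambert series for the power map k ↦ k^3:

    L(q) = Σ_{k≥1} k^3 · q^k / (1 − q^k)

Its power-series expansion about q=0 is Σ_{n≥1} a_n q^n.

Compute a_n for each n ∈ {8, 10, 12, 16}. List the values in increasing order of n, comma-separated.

585, 1134, 2044, 4681

[q^8] f(1)=1,f(2)=8,f(4)=64,f(8)=512 ⇒ 585
n=10: 1·10 2·5 5·2 10·1  f→[1+8+125+1000]=1134
n=12: 1·12 2·6 3·4 4·3 6·2 12·1  f→[1+8+27+64+216+1728]=2044
q^16  k|16↦f(k): 1:1 2:8 4:64 8:512 16:4096  a_16=4681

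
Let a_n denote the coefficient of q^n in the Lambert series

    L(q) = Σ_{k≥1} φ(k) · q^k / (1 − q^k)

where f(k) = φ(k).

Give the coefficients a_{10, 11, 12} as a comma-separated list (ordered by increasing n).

n=10: 10·1 5·2 2·5 1·10  φ→[4+4+1+1]=10
d|11:{11,1}  Σφ=10+1=11
q^12  k|12↦φ(k): 12:4 6:2 4:2 3:2 2:1 1:1  a_12=12

10, 11, 12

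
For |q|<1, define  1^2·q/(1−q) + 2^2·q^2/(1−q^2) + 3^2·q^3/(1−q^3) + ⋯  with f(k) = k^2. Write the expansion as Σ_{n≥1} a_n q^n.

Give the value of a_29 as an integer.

a_29 = 842

n=29: 1·29 29·1  f→[1+841]=842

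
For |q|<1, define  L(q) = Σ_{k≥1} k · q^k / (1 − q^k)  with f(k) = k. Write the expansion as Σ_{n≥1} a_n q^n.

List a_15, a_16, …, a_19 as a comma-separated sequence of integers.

q^15  k|15↦f(k): 1:1 3:3 5:5 15:15  a_15=24
q^16  k|16↦f(k): 1:1 2:2 4:4 8:8 16:16  a_16=31
q^17  k|17↦f(k): 1:1 17:17  a_17=18
d|18:{18,9,6,3,2,1}  Σf=18+9+6+3+2+1=39
n=19: 19·1 1·19  f→[19+1]=20

24, 31, 18, 39, 20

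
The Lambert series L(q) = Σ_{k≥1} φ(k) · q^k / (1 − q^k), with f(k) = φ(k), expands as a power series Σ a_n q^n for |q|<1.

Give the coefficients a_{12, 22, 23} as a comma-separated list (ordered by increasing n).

d|12:{1,2,3,4,6,12}  Σφ=1+1+2+2+2+4=12
[q^22] φ(22)=10,φ(11)=10,φ(2)=1,φ(1)=1 ⇒ 22
[q^23] φ(1)=1,φ(23)=22 ⇒ 23

12, 22, 23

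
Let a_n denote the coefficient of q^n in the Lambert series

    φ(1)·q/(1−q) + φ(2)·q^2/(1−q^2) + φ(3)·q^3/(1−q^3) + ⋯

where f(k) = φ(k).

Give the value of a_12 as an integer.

[q^12] φ(1)=1,φ(2)=1,φ(3)=2,φ(4)=2,φ(6)=2,φ(12)=4 ⇒ 12

a_12 = 12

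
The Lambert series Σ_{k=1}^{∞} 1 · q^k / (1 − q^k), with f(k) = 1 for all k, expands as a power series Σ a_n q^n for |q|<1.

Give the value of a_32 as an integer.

a_32 = 6

n=32: 32·1 16·2 8·4 4·8 2·16 1·32  f→[1+1+1+1+1+1]=6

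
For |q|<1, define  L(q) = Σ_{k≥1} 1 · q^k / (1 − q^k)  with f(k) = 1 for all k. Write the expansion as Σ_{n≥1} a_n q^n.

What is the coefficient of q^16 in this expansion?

[q^16] f(16)=1,f(8)=1,f(4)=1,f(2)=1,f(1)=1 ⇒ 5

a_16 = 5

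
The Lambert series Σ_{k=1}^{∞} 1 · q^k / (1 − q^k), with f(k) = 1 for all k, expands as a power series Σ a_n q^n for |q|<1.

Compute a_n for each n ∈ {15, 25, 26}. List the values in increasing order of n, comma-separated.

d|15:{15,5,3,1}  Σf=1+1+1+1=4
d|25:{25,5,1}  Σf=1+1+1=3
[q^26] f(1)=1,f(2)=1,f(13)=1,f(26)=1 ⇒ 4

4, 3, 4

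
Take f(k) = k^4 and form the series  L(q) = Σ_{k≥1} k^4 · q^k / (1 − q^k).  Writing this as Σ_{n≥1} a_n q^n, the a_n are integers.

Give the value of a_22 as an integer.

a_22 = 248914

d|22:{22,11,2,1}  Σf=234256+14641+16+1=248914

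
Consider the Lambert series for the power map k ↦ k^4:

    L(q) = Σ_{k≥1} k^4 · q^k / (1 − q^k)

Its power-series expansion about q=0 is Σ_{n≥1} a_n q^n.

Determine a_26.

a_26 = 485554

[q^26] f(1)=1,f(2)=16,f(13)=28561,f(26)=456976 ⇒ 485554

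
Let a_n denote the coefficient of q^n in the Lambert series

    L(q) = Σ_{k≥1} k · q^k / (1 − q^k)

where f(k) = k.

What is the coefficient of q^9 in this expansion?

d|9:{9,3,1}  Σf=9+3+1=13

a_9 = 13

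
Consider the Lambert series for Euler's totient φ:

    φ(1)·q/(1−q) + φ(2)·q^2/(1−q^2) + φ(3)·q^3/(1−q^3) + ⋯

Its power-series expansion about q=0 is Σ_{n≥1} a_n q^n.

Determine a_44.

[q^44] φ(1)=1,φ(2)=1,φ(4)=2,φ(11)=10,φ(22)=10,φ(44)=20 ⇒ 44

a_44 = 44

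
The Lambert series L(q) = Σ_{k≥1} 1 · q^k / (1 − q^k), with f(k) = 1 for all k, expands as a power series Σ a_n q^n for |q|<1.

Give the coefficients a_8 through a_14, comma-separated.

n=8: 8·1 4·2 2·4 1·8  f→[1+1+1+1]=4
[q^9] f(1)=1,f(3)=1,f(9)=1 ⇒ 3
d|10:{10,5,2,1}  Σf=1+1+1+1=4
n=11: 1·11 11·1  f→[1+1]=2
[q^12] f(12)=1,f(6)=1,f(4)=1,f(3)=1,f(2)=1,f(1)=1 ⇒ 6
[q^13] f(1)=1,f(13)=1 ⇒ 2
[q^14] f(1)=1,f(2)=1,f(7)=1,f(14)=1 ⇒ 4

4, 3, 4, 2, 6, 2, 4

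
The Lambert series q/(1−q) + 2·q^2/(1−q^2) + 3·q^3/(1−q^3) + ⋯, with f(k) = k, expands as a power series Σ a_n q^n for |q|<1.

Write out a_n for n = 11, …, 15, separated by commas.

n=11: 1·11 11·1  f→[1+11]=12
d|12:{1,2,3,4,6,12}  Σf=1+2+3+4+6+12=28
n=13: 1·13 13·1  f→[1+13]=14
q^14  k|14↦f(k): 14:14 7:7 2:2 1:1  a_14=24
n=15: 1·15 3·5 5·3 15·1  f→[1+3+5+15]=24

12, 28, 14, 24, 24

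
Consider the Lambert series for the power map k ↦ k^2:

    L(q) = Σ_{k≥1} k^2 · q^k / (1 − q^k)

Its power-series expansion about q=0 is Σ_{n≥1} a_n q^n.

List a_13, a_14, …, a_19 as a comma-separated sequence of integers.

170, 250, 260, 341, 290, 455, 362

n=13: 13·1 1·13  f→[169+1]=170
[q^14] f(14)=196,f(7)=49,f(2)=4,f(1)=1 ⇒ 250
[q^15] f(1)=1,f(3)=9,f(5)=25,f(15)=225 ⇒ 260
d|16:{16,8,4,2,1}  Σf=256+64+16+4+1=341
d|17:{1,17}  Σf=1+289=290
q^18  k|18↦f(k): 18:324 9:81 6:36 3:9 2:4 1:1  a_18=455
q^19  k|19↦f(k): 19:361 1:1  a_19=362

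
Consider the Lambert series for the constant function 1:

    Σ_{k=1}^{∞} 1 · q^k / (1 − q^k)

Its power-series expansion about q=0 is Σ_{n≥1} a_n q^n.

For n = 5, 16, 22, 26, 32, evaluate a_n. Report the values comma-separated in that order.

q^5  k|5↦f(k): 1:1 5:1  a_5=2
d|16:{16,8,4,2,1}  Σf=1+1+1+1+1=5
[q^22] f(22)=1,f(11)=1,f(2)=1,f(1)=1 ⇒ 4
d|26:{26,13,2,1}  Σf=1+1+1+1=4
q^32  k|32↦f(k): 32:1 16:1 8:1 4:1 2:1 1:1  a_32=6

2, 5, 4, 4, 6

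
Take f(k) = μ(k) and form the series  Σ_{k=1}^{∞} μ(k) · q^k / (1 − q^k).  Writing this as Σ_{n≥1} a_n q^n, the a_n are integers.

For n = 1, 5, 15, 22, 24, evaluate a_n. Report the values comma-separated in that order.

d|1:{1}  Σμ=1=1
q^5  k|5↦μ(k): 5:-1 1:1  a_5=0
d|15:{15,5,3,1}  Σμ=1+(-1)+(-1)+1=0
[q^22] μ(1)=1,μ(2)=-1,μ(11)=-1,μ(22)=1 ⇒ 0
[q^24] μ(1)=1,μ(2)=-1,μ(3)=-1,μ(4)=0,μ(6)=1,μ(8)=0,μ(12)=0,μ(24)=0 ⇒ 0

1, 0, 0, 0, 0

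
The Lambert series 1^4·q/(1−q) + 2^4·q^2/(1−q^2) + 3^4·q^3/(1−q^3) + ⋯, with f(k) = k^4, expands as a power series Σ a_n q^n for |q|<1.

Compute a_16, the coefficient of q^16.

a_16 = 69905

[q^16] f(1)=1,f(2)=16,f(4)=256,f(8)=4096,f(16)=65536 ⇒ 69905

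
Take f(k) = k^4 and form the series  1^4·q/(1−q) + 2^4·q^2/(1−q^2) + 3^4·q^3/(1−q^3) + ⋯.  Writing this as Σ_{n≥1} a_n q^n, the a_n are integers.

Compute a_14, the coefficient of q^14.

a_14 = 40834

[q^14] f(14)=38416,f(7)=2401,f(2)=16,f(1)=1 ⇒ 40834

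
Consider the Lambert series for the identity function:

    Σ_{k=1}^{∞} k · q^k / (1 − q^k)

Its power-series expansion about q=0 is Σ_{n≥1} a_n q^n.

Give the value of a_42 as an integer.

a_42 = 96

d|42:{1,2,3,6,7,14,21,42}  Σf=1+2+3+6+7+14+21+42=96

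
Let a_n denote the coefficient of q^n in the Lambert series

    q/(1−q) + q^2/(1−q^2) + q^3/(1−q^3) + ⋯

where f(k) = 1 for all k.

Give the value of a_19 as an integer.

a_19 = 2

[q^19] f(1)=1,f(19)=1 ⇒ 2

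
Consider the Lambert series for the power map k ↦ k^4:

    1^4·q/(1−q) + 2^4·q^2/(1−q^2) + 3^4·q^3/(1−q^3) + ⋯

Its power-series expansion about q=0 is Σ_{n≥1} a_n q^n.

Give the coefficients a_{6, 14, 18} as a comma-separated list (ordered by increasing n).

1394, 40834, 112931

[q^6] f(1)=1,f(2)=16,f(3)=81,f(6)=1296 ⇒ 1394
q^14  k|14↦f(k): 1:1 2:16 7:2401 14:38416  a_14=40834
q^18  k|18↦f(k): 1:1 2:16 3:81 6:1296 9:6561 18:104976  a_18=112931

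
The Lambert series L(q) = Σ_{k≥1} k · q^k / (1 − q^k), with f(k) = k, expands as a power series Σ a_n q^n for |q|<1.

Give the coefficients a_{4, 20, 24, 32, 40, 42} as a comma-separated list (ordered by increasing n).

q^4  k|4↦f(k): 1:1 2:2 4:4  a_4=7
[q^20] f(1)=1,f(2)=2,f(4)=4,f(5)=5,f(10)=10,f(20)=20 ⇒ 42
n=24: 1·24 2·12 3·8 4·6 6·4 8·3 12·2 24·1  f→[1+2+3+4+6+8+12+24]=60
[q^32] f(32)=32,f(16)=16,f(8)=8,f(4)=4,f(2)=2,f(1)=1 ⇒ 63
q^40  k|40↦f(k): 40:40 20:20 10:10 8:8 5:5 4:4 2:2 1:1  a_40=90
[q^42] f(1)=1,f(2)=2,f(3)=3,f(6)=6,f(7)=7,f(14)=14,f(21)=21,f(42)=42 ⇒ 96

7, 42, 60, 63, 90, 96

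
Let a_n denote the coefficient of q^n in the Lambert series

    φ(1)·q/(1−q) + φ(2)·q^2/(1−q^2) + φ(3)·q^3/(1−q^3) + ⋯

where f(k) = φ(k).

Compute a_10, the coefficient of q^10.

q^10  k|10↦φ(k): 10:4 5:4 2:1 1:1  a_10=10

a_10 = 10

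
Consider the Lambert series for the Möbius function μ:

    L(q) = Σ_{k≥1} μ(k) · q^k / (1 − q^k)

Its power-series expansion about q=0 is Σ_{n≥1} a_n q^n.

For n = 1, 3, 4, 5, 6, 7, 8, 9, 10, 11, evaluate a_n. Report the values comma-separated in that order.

1, 0, 0, 0, 0, 0, 0, 0, 0, 0

q^1  k|1↦μ(k): 1:1  a_1=1
[q^3] μ(3)=-1,μ(1)=1 ⇒ 0
d|4:{1,2,4}  Σμ=1+(-1)+0=0
n=5: 5·1 1·5  μ→[(-1)+1]=0
[q^6] μ(1)=1,μ(2)=-1,μ(3)=-1,μ(6)=1 ⇒ 0
q^7  k|7↦μ(k): 7:-1 1:1  a_7=0
d|8:{1,2,4,8}  Σμ=1+(-1)+0+0=0
n=9: 1·9 3·3 9·1  μ→[1+(-1)+0]=0
[q^10] μ(1)=1,μ(2)=-1,μ(5)=-1,μ(10)=1 ⇒ 0
d|11:{11,1}  Σμ=(-1)+1=0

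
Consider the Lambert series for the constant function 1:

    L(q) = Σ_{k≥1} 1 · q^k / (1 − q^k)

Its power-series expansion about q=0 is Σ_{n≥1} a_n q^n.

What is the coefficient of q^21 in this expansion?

q^21  k|21↦f(k): 21:1 7:1 3:1 1:1  a_21=4

a_21 = 4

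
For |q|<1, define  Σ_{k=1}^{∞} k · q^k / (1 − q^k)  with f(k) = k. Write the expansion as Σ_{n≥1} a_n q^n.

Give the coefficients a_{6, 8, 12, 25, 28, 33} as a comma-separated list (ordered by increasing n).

12, 15, 28, 31, 56, 48

q^6  k|6↦f(k): 1:1 2:2 3:3 6:6  a_6=12
d|8:{8,4,2,1}  Σf=8+4+2+1=15
d|12:{12,6,4,3,2,1}  Σf=12+6+4+3+2+1=28
d|25:{25,5,1}  Σf=25+5+1=31
q^28  k|28↦f(k): 28:28 14:14 7:7 4:4 2:2 1:1  a_28=56
d|33:{1,3,11,33}  Σf=1+3+11+33=48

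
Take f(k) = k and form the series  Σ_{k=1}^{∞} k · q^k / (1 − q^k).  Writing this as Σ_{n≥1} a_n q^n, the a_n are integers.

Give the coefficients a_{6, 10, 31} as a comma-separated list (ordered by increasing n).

[q^6] f(1)=1,f(2)=2,f(3)=3,f(6)=6 ⇒ 12
d|10:{1,2,5,10}  Σf=1+2+5+10=18
[q^31] f(1)=1,f(31)=31 ⇒ 32

12, 18, 32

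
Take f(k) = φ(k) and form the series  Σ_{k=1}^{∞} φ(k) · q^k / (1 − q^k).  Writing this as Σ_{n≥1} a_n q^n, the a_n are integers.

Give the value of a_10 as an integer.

n=10: 1·10 2·5 5·2 10·1  φ→[1+1+4+4]=10

a_10 = 10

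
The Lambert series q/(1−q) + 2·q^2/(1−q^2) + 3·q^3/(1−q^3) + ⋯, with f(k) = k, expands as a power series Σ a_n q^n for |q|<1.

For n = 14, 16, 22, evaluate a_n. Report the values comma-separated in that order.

24, 31, 36

n=14: 1·14 2·7 7·2 14·1  f→[1+2+7+14]=24
d|16:{1,2,4,8,16}  Σf=1+2+4+8+16=31
n=22: 1·22 2·11 11·2 22·1  f→[1+2+11+22]=36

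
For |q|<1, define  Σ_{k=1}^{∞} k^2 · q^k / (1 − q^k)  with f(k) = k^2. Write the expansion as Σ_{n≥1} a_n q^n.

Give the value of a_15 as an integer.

d|15:{15,5,3,1}  Σf=225+25+9+1=260

a_15 = 260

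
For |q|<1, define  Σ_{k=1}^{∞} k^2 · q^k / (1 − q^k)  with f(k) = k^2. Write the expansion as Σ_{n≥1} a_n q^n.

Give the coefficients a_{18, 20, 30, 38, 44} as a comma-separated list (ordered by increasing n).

[q^18] f(18)=324,f(9)=81,f(6)=36,f(3)=9,f(2)=4,f(1)=1 ⇒ 455
[q^20] f(20)=400,f(10)=100,f(5)=25,f(4)=16,f(2)=4,f(1)=1 ⇒ 546
d|30:{1,2,3,5,6,10,15,30}  Σf=1+4+9+25+36+100+225+900=1300
n=38: 1·38 2·19 19·2 38·1  f→[1+4+361+1444]=1810
q^44  k|44↦f(k): 44:1936 22:484 11:121 4:16 2:4 1:1  a_44=2562

455, 546, 1300, 1810, 2562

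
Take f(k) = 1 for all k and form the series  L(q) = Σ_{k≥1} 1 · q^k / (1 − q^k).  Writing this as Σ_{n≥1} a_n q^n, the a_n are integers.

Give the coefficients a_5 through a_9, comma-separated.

2, 4, 2, 4, 3

d|5:{1,5}  Σf=1+1=2
d|6:{6,3,2,1}  Σf=1+1+1+1=4
d|7:{1,7}  Σf=1+1=2
d|8:{1,2,4,8}  Σf=1+1+1+1=4
[q^9] f(9)=1,f(3)=1,f(1)=1 ⇒ 3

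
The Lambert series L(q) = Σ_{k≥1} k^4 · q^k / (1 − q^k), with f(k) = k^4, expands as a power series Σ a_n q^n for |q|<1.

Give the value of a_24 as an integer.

[q^24] f(1)=1,f(2)=16,f(3)=81,f(4)=256,f(6)=1296,f(8)=4096,f(12)=20736,f(24)=331776 ⇒ 358258

a_24 = 358258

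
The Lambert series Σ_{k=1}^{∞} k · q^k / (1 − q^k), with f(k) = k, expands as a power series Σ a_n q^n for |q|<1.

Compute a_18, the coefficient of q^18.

a_18 = 39

q^18  k|18↦f(k): 1:1 2:2 3:3 6:6 9:9 18:18  a_18=39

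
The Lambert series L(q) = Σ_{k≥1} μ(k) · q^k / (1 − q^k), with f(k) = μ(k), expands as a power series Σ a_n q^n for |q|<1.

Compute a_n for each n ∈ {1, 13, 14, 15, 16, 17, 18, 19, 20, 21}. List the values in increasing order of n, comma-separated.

n=1: 1·1  μ→[1]=1
[q^13] μ(1)=1,μ(13)=-1 ⇒ 0
n=14: 1·14 2·7 7·2 14·1  μ→[1+(-1)+(-1)+1]=0
d|15:{1,3,5,15}  Σμ=1+(-1)+(-1)+1=0
q^16  k|16↦μ(k): 1:1 2:-1 4:0 8:0 16:0  a_16=0
n=17: 17·1 1·17  μ→[(-1)+1]=0
[q^18] μ(18)=0,μ(9)=0,μ(6)=1,μ(3)=-1,μ(2)=-1,μ(1)=1 ⇒ 0
n=19: 1·19 19·1  μ→[1+(-1)]=0
[q^20] μ(20)=0,μ(10)=1,μ(5)=-1,μ(4)=0,μ(2)=-1,μ(1)=1 ⇒ 0
q^21  k|21↦μ(k): 21:1 7:-1 3:-1 1:1  a_21=0

1, 0, 0, 0, 0, 0, 0, 0, 0, 0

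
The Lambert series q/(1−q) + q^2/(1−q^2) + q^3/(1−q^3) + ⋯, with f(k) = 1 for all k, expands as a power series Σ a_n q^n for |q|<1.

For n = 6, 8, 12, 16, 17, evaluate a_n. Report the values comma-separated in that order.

[q^6] f(1)=1,f(2)=1,f(3)=1,f(6)=1 ⇒ 4
[q^8] f(8)=1,f(4)=1,f(2)=1,f(1)=1 ⇒ 4
d|12:{12,6,4,3,2,1}  Σf=1+1+1+1+1+1=6
q^16  k|16↦f(k): 16:1 8:1 4:1 2:1 1:1  a_16=5
[q^17] f(17)=1,f(1)=1 ⇒ 2

4, 4, 6, 5, 2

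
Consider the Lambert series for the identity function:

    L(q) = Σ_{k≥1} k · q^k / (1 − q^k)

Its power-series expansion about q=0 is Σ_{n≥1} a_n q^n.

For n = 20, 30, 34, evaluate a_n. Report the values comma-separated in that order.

42, 72, 54

d|20:{20,10,5,4,2,1}  Σf=20+10+5+4+2+1=42
q^30  k|30↦f(k): 1:1 2:2 3:3 5:5 6:6 10:10 15:15 30:30  a_30=72
d|34:{1,2,17,34}  Σf=1+2+17+34=54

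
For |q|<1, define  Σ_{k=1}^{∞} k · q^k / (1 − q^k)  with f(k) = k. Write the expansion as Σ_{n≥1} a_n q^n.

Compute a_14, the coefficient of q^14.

a_14 = 24

d|14:{1,2,7,14}  Σf=1+2+7+14=24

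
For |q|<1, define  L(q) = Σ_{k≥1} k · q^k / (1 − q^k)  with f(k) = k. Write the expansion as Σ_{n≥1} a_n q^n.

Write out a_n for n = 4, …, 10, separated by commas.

d|4:{1,2,4}  Σf=1+2+4=7
[q^5] f(5)=5,f(1)=1 ⇒ 6
d|6:{1,2,3,6}  Σf=1+2+3+6=12
n=7: 1·7 7·1  f→[1+7]=8
d|8:{8,4,2,1}  Σf=8+4+2+1=15
[q^9] f(9)=9,f(3)=3,f(1)=1 ⇒ 13
n=10: 10·1 5·2 2·5 1·10  f→[10+5+2+1]=18

7, 6, 12, 8, 15, 13, 18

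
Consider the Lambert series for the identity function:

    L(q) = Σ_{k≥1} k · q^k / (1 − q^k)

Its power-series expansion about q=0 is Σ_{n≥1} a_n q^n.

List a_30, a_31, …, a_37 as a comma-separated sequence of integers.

q^30  k|30↦f(k): 30:30 15:15 10:10 6:6 5:5 3:3 2:2 1:1  a_30=72
[q^31] f(1)=1,f(31)=31 ⇒ 32
q^32  k|32↦f(k): 32:32 16:16 8:8 4:4 2:2 1:1  a_32=63
d|33:{33,11,3,1}  Σf=33+11+3+1=48
n=34: 34·1 17·2 2·17 1·34  f→[34+17+2+1]=54
n=35: 1·35 5·7 7·5 35·1  f→[1+5+7+35]=48
n=36: 36·1 18·2 12·3 9·4 6·6 4·9 3·12 2·18 1·36  f→[36+18+12+9+6+4+3+2+1]=91
d|37:{1,37}  Σf=1+37=38

72, 32, 63, 48, 54, 48, 91, 38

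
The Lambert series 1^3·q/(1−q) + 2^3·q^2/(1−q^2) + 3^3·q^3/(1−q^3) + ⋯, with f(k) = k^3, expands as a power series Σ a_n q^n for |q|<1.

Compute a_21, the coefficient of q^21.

d|21:{1,3,7,21}  Σf=1+27+343+9261=9632

a_21 = 9632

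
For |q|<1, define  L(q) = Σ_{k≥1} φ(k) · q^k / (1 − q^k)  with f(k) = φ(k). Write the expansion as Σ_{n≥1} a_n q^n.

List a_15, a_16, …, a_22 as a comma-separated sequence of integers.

n=15: 15·1 5·3 3·5 1·15  φ→[8+4+2+1]=15
n=16: 16·1 8·2 4·4 2·8 1·16  φ→[8+4+2+1+1]=16
d|17:{1,17}  Σφ=1+16=17
[q^18] φ(18)=6,φ(9)=6,φ(6)=2,φ(3)=2,φ(2)=1,φ(1)=1 ⇒ 18
[q^19] φ(1)=1,φ(19)=18 ⇒ 19
d|20:{20,10,5,4,2,1}  Σφ=8+4+4+2+1+1=20
n=21: 21·1 7·3 3·7 1·21  φ→[12+6+2+1]=21
d|22:{22,11,2,1}  Σφ=10+10+1+1=22

15, 16, 17, 18, 19, 20, 21, 22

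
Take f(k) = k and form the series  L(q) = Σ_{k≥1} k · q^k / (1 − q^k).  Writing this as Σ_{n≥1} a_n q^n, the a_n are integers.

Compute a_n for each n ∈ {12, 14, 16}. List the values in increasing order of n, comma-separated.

[q^12] f(1)=1,f(2)=2,f(3)=3,f(4)=4,f(6)=6,f(12)=12 ⇒ 28
d|14:{14,7,2,1}  Σf=14+7+2+1=24
n=16: 1·16 2·8 4·4 8·2 16·1  f→[1+2+4+8+16]=31

28, 24, 31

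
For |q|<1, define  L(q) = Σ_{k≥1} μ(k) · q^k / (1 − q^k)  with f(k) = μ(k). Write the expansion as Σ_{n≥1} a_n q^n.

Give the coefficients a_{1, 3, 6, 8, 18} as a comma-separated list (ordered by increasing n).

[q^1] μ(1)=1 ⇒ 1
q^3  k|3↦μ(k): 3:-1 1:1  a_3=0
[q^6] μ(1)=1,μ(2)=-1,μ(3)=-1,μ(6)=1 ⇒ 0
q^8  k|8↦μ(k): 8:0 4:0 2:-1 1:1  a_8=0
n=18: 1·18 2·9 3·6 6·3 9·2 18·1  μ→[1+(-1)+(-1)+1+0+0]=0

1, 0, 0, 0, 0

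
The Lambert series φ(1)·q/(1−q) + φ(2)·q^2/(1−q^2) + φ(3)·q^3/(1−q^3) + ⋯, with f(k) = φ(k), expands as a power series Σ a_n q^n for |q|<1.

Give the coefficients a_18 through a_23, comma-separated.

q^18  k|18↦φ(k): 1:1 2:1 3:2 6:2 9:6 18:6  a_18=18
n=19: 19·1 1·19  φ→[18+1]=19
d|20:{1,2,4,5,10,20}  Σφ=1+1+2+4+4+8=20
n=21: 1·21 3·7 7·3 21·1  φ→[1+2+6+12]=21
q^22  k|22↦φ(k): 1:1 2:1 11:10 22:10  a_22=22
[q^23] φ(1)=1,φ(23)=22 ⇒ 23

18, 19, 20, 21, 22, 23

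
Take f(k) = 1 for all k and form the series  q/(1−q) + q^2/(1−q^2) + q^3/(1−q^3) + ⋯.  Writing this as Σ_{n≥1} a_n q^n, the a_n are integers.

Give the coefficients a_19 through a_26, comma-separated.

n=19: 1·19 19·1  f→[1+1]=2
[q^20] f(20)=1,f(10)=1,f(5)=1,f(4)=1,f(2)=1,f(1)=1 ⇒ 6
n=21: 1·21 3·7 7·3 21·1  f→[1+1+1+1]=4
d|22:{1,2,11,22}  Σf=1+1+1+1=4
[q^23] f(23)=1,f(1)=1 ⇒ 2
n=24: 1·24 2·12 3·8 4·6 6·4 8·3 12·2 24·1  f→[1+1+1+1+1+1+1+1]=8
d|25:{1,5,25}  Σf=1+1+1=3
[q^26] f(1)=1,f(2)=1,f(13)=1,f(26)=1 ⇒ 4

2, 6, 4, 4, 2, 8, 3, 4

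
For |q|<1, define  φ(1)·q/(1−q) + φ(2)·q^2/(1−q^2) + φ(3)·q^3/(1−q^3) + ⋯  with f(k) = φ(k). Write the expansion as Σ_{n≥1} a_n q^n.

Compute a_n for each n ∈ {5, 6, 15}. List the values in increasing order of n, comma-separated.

q^5  k|5↦φ(k): 1:1 5:4  a_5=5
[q^6] φ(1)=1,φ(2)=1,φ(3)=2,φ(6)=2 ⇒ 6
q^15  k|15↦φ(k): 1:1 3:2 5:4 15:8  a_15=15

5, 6, 15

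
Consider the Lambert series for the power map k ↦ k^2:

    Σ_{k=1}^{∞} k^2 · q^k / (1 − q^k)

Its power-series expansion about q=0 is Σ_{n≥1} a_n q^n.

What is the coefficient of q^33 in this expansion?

a_33 = 1220

q^33  k|33↦f(k): 33:1089 11:121 3:9 1:1  a_33=1220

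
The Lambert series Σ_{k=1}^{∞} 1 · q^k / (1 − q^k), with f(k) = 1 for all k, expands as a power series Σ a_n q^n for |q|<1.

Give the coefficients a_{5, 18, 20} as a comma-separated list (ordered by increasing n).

2, 6, 6

n=5: 5·1 1·5  f→[1+1]=2
n=18: 1·18 2·9 3·6 6·3 9·2 18·1  f→[1+1+1+1+1+1]=6
n=20: 20·1 10·2 5·4 4·5 2·10 1·20  f→[1+1+1+1+1+1]=6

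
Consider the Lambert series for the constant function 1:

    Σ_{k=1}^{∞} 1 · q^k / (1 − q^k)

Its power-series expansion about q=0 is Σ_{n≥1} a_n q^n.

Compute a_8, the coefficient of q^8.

q^8  k|8↦f(k): 8:1 4:1 2:1 1:1  a_8=4

a_8 = 4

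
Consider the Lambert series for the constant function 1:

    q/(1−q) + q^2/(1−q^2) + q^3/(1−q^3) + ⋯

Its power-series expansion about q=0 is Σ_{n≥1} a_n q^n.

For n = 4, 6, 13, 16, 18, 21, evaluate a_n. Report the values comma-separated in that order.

3, 4, 2, 5, 6, 4

q^4  k|4↦f(k): 1:1 2:1 4:1  a_4=3
[q^6] f(6)=1,f(3)=1,f(2)=1,f(1)=1 ⇒ 4
d|13:{1,13}  Σf=1+1=2
d|16:{16,8,4,2,1}  Σf=1+1+1+1+1=5
n=18: 1·18 2·9 3·6 6·3 9·2 18·1  f→[1+1+1+1+1+1]=6
q^21  k|21↦f(k): 21:1 7:1 3:1 1:1  a_21=4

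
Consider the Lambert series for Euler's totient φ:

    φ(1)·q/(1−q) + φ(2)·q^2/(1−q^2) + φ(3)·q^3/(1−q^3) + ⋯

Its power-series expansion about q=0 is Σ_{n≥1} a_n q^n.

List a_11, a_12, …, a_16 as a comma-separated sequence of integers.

n=11: 1·11 11·1  φ→[1+10]=11
d|12:{1,2,3,4,6,12}  Σφ=1+1+2+2+2+4=12
d|13:{1,13}  Σφ=1+12=13
q^14  k|14↦φ(k): 1:1 2:1 7:6 14:6  a_14=14
q^15  k|15↦φ(k): 15:8 5:4 3:2 1:1  a_15=15
q^16  k|16↦φ(k): 16:8 8:4 4:2 2:1 1:1  a_16=16

11, 12, 13, 14, 15, 16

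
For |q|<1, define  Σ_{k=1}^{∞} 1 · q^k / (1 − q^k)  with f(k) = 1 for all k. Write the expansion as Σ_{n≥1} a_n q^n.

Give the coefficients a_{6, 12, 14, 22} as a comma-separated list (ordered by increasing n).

4, 6, 4, 4

[q^6] f(6)=1,f(3)=1,f(2)=1,f(1)=1 ⇒ 4
d|12:{1,2,3,4,6,12}  Σf=1+1+1+1+1+1=6
q^14  k|14↦f(k): 1:1 2:1 7:1 14:1  a_14=4
d|22:{1,2,11,22}  Σf=1+1+1+1=4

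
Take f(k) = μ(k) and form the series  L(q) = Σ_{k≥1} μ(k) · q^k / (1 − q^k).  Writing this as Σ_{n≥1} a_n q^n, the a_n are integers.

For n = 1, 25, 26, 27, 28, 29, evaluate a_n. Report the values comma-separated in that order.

1, 0, 0, 0, 0, 0

q^1  k|1↦μ(k): 1:1  a_1=1
n=25: 25·1 5·5 1·25  μ→[0+(-1)+1]=0
n=26: 26·1 13·2 2·13 1·26  μ→[1+(-1)+(-1)+1]=0
q^27  k|27↦μ(k): 1:1 3:-1 9:0 27:0  a_27=0
q^28  k|28↦μ(k): 28:0 14:1 7:-1 4:0 2:-1 1:1  a_28=0
[q^29] μ(1)=1,μ(29)=-1 ⇒ 0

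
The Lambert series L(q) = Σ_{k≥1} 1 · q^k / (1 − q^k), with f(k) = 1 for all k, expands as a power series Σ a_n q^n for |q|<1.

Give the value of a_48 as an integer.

n=48: 48·1 24·2 16·3 12·4 8·6 6·8 4·12 3·16 2·24 1·48  f→[1+1+1+1+1+1+1+1+1+1]=10

a_48 = 10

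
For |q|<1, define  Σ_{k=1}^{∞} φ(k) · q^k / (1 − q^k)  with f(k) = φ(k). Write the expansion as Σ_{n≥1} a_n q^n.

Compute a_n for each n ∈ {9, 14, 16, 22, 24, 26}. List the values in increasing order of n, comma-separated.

q^9  k|9↦φ(k): 9:6 3:2 1:1  a_9=9
q^14  k|14↦φ(k): 1:1 2:1 7:6 14:6  a_14=14
[q^16] φ(1)=1,φ(2)=1,φ(4)=2,φ(8)=4,φ(16)=8 ⇒ 16
[q^22] φ(1)=1,φ(2)=1,φ(11)=10,φ(22)=10 ⇒ 22
n=24: 24·1 12·2 8·3 6·4 4·6 3·8 2·12 1·24  φ→[8+4+4+2+2+2+1+1]=24
d|26:{1,2,13,26}  Σφ=1+1+12+12=26

9, 14, 16, 22, 24, 26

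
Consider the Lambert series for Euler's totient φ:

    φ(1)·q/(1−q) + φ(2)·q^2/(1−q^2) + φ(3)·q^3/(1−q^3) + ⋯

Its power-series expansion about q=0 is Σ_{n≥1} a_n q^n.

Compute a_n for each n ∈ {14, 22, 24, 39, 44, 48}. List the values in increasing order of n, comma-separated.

q^14  k|14↦φ(k): 14:6 7:6 2:1 1:1  a_14=14
q^22  k|22↦φ(k): 22:10 11:10 2:1 1:1  a_22=22
d|24:{24,12,8,6,4,3,2,1}  Σφ=8+4+4+2+2+2+1+1=24
q^39  k|39↦φ(k): 39:24 13:12 3:2 1:1  a_39=39
n=44: 44·1 22·2 11·4 4·11 2·22 1·44  φ→[20+10+10+2+1+1]=44
n=48: 48·1 24·2 16·3 12·4 8·6 6·8 4·12 3·16 2·24 1·48  φ→[16+8+8+4+4+2+2+2+1+1]=48

14, 22, 24, 39, 44, 48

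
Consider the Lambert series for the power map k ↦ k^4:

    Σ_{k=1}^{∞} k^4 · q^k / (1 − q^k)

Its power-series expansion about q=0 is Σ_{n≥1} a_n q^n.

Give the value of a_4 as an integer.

d|4:{1,2,4}  Σf=1+16+256=273

a_4 = 273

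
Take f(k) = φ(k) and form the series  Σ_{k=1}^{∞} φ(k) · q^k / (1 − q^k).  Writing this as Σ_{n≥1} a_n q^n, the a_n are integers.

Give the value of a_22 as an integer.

[q^22] φ(1)=1,φ(2)=1,φ(11)=10,φ(22)=10 ⇒ 22

a_22 = 22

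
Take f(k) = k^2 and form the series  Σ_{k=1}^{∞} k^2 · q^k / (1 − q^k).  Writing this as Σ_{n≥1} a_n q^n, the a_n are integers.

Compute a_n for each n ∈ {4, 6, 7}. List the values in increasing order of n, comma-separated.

q^4  k|4↦f(k): 1:1 2:4 4:16  a_4=21
n=6: 1·6 2·3 3·2 6·1  f→[1+4+9+36]=50
[q^7] f(1)=1,f(7)=49 ⇒ 50

21, 50, 50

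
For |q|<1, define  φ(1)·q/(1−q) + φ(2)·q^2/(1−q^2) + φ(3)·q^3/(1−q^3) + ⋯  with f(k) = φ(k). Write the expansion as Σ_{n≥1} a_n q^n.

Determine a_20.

[q^20] φ(20)=8,φ(10)=4,φ(5)=4,φ(4)=2,φ(2)=1,φ(1)=1 ⇒ 20

a_20 = 20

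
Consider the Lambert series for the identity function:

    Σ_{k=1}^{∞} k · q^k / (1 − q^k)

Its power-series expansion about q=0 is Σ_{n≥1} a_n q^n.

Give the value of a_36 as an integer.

a_36 = 91

[q^36] f(36)=36,f(18)=18,f(12)=12,f(9)=9,f(6)=6,f(4)=4,f(3)=3,f(2)=2,f(1)=1 ⇒ 91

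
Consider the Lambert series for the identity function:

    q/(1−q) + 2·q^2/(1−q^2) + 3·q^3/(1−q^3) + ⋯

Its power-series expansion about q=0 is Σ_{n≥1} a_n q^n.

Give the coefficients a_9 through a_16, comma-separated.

13, 18, 12, 28, 14, 24, 24, 31

d|9:{9,3,1}  Σf=9+3+1=13
d|10:{1,2,5,10}  Σf=1+2+5+10=18
q^11  k|11↦f(k): 11:11 1:1  a_11=12
[q^12] f(1)=1,f(2)=2,f(3)=3,f(4)=4,f(6)=6,f(12)=12 ⇒ 28
n=13: 1·13 13·1  f→[1+13]=14
n=14: 14·1 7·2 2·7 1·14  f→[14+7+2+1]=24
d|15:{15,5,3,1}  Σf=15+5+3+1=24
[q^16] f(1)=1,f(2)=2,f(4)=4,f(8)=8,f(16)=16 ⇒ 31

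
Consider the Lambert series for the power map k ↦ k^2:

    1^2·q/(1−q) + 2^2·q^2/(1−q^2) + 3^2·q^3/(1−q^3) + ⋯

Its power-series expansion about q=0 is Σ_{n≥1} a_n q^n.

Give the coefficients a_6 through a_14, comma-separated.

50, 50, 85, 91, 130, 122, 210, 170, 250

n=6: 6·1 3·2 2·3 1·6  f→[36+9+4+1]=50
q^7  k|7↦f(k): 1:1 7:49  a_7=50
[q^8] f(1)=1,f(2)=4,f(4)=16,f(8)=64 ⇒ 85
n=9: 1·9 3·3 9·1  f→[1+9+81]=91
d|10:{10,5,2,1}  Σf=100+25+4+1=130
[q^11] f(1)=1,f(11)=121 ⇒ 122
q^12  k|12↦f(k): 1:1 2:4 3:9 4:16 6:36 12:144  a_12=210
n=13: 1·13 13·1  f→[1+169]=170
[q^14] f(14)=196,f(7)=49,f(2)=4,f(1)=1 ⇒ 250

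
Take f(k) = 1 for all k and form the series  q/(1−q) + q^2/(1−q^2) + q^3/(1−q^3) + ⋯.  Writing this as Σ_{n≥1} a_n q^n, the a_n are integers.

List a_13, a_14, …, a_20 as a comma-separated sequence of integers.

n=13: 1·13 13·1  f→[1+1]=2
[q^14] f(1)=1,f(2)=1,f(7)=1,f(14)=1 ⇒ 4
n=15: 1·15 3·5 5·3 15·1  f→[1+1+1+1]=4
[q^16] f(1)=1,f(2)=1,f(4)=1,f(8)=1,f(16)=1 ⇒ 5
q^17  k|17↦f(k): 1:1 17:1  a_17=2
[q^18] f(18)=1,f(9)=1,f(6)=1,f(3)=1,f(2)=1,f(1)=1 ⇒ 6
d|19:{1,19}  Σf=1+1=2
n=20: 20·1 10·2 5·4 4·5 2·10 1·20  f→[1+1+1+1+1+1]=6

2, 4, 4, 5, 2, 6, 2, 6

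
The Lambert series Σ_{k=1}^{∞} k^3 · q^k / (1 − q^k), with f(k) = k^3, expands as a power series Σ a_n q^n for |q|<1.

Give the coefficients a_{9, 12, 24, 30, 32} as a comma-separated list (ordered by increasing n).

757, 2044, 16380, 31752, 37449

q^9  k|9↦f(k): 1:1 3:27 9:729  a_9=757
n=12: 12·1 6·2 4·3 3·4 2·6 1·12  f→[1728+216+64+27+8+1]=2044
q^24  k|24↦f(k): 1:1 2:8 3:27 4:64 6:216 8:512 12:1728 24:13824  a_24=16380
n=30: 1·30 2·15 3·10 5·6 6·5 10·3 15·2 30·1  f→[1+8+27+125+216+1000+3375+27000]=31752
d|32:{1,2,4,8,16,32}  Σf=1+8+64+512+4096+32768=37449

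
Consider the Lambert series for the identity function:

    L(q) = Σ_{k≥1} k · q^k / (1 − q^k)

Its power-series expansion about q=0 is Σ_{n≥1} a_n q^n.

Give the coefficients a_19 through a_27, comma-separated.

20, 42, 32, 36, 24, 60, 31, 42, 40

[q^19] f(19)=19,f(1)=1 ⇒ 20
n=20: 1·20 2·10 4·5 5·4 10·2 20·1  f→[1+2+4+5+10+20]=42
[q^21] f(1)=1,f(3)=3,f(7)=7,f(21)=21 ⇒ 32
d|22:{1,2,11,22}  Σf=1+2+11+22=36
q^23  k|23↦f(k): 1:1 23:23  a_23=24
n=24: 1·24 2·12 3·8 4·6 6·4 8·3 12·2 24·1  f→[1+2+3+4+6+8+12+24]=60
[q^25] f(1)=1,f(5)=5,f(25)=25 ⇒ 31
n=26: 1·26 2·13 13·2 26·1  f→[1+2+13+26]=42
d|27:{1,3,9,27}  Σf=1+3+9+27=40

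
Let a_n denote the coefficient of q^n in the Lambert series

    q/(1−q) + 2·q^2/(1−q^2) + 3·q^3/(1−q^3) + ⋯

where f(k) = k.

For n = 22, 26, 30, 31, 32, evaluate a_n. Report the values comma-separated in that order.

36, 42, 72, 32, 63

q^22  k|22↦f(k): 1:1 2:2 11:11 22:22  a_22=36
n=26: 26·1 13·2 2·13 1·26  f→[26+13+2+1]=42
n=30: 30·1 15·2 10·3 6·5 5·6 3·10 2·15 1·30  f→[30+15+10+6+5+3+2+1]=72
d|31:{1,31}  Σf=1+31=32
n=32: 32·1 16·2 8·4 4·8 2·16 1·32  f→[32+16+8+4+2+1]=63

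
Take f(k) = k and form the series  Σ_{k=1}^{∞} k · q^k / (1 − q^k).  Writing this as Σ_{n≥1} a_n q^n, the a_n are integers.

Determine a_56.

a_56 = 120

n=56: 1·56 2·28 4·14 7·8 8·7 14·4 28·2 56·1  f→[1+2+4+7+8+14+28+56]=120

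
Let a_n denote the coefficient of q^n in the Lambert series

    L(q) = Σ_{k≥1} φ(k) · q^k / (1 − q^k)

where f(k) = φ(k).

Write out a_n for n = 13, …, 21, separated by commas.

d|13:{1,13}  Σφ=1+12=13
q^14  k|14↦φ(k): 14:6 7:6 2:1 1:1  a_14=14
d|15:{1,3,5,15}  Σφ=1+2+4+8=15
n=16: 1·16 2·8 4·4 8·2 16·1  φ→[1+1+2+4+8]=16
q^17  k|17↦φ(k): 1:1 17:16  a_17=17
d|18:{18,9,6,3,2,1}  Σφ=6+6+2+2+1+1=18
d|19:{1,19}  Σφ=1+18=19
[q^20] φ(1)=1,φ(2)=1,φ(4)=2,φ(5)=4,φ(10)=4,φ(20)=8 ⇒ 20
[q^21] φ(21)=12,φ(7)=6,φ(3)=2,φ(1)=1 ⇒ 21

13, 14, 15, 16, 17, 18, 19, 20, 21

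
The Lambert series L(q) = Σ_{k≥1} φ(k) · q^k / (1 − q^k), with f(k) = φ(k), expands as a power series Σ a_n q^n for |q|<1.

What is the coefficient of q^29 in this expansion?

[q^29] φ(1)=1,φ(29)=28 ⇒ 29

a_29 = 29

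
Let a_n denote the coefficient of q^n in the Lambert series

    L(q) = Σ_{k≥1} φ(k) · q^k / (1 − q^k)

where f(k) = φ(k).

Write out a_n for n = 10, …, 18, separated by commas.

n=10: 10·1 5·2 2·5 1·10  φ→[4+4+1+1]=10
n=11: 11·1 1·11  φ→[10+1]=11
q^12  k|12↦φ(k): 12:4 6:2 4:2 3:2 2:1 1:1  a_12=12
n=13: 13·1 1·13  φ→[12+1]=13
q^14  k|14↦φ(k): 14:6 7:6 2:1 1:1  a_14=14
[q^15] φ(15)=8,φ(5)=4,φ(3)=2,φ(1)=1 ⇒ 15
[q^16] φ(16)=8,φ(8)=4,φ(4)=2,φ(2)=1,φ(1)=1 ⇒ 16
[q^17] φ(17)=16,φ(1)=1 ⇒ 17
d|18:{18,9,6,3,2,1}  Σφ=6+6+2+2+1+1=18

10, 11, 12, 13, 14, 15, 16, 17, 18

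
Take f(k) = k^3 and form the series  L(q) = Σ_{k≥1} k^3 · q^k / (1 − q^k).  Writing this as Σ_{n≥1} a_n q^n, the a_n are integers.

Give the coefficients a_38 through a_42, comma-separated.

61740, 61544, 73710, 68922, 86688

d|38:{38,19,2,1}  Σf=54872+6859+8+1=61740
[q^39] f(1)=1,f(3)=27,f(13)=2197,f(39)=59319 ⇒ 61544
n=40: 40·1 20·2 10·4 8·5 5·8 4·10 2·20 1·40  f→[64000+8000+1000+512+125+64+8+1]=73710
q^41  k|41↦f(k): 41:68921 1:1  a_41=68922
n=42: 1·42 2·21 3·14 6·7 7·6 14·3 21·2 42·1  f→[1+8+27+216+343+2744+9261+74088]=86688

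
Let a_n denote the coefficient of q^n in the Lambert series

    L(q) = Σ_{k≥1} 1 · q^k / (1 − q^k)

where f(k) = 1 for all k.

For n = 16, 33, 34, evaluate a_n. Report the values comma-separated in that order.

[q^16] f(1)=1,f(2)=1,f(4)=1,f(8)=1,f(16)=1 ⇒ 5
q^33  k|33↦f(k): 33:1 11:1 3:1 1:1  a_33=4
d|34:{1,2,17,34}  Σf=1+1+1+1=4

5, 4, 4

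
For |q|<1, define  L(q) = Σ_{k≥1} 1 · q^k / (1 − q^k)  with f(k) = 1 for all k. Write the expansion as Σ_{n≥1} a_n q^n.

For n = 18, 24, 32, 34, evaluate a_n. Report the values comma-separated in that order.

[q^18] f(1)=1,f(2)=1,f(3)=1,f(6)=1,f(9)=1,f(18)=1 ⇒ 6
[q^24] f(24)=1,f(12)=1,f(8)=1,f(6)=1,f(4)=1,f(3)=1,f(2)=1,f(1)=1 ⇒ 8
d|32:{1,2,4,8,16,32}  Σf=1+1+1+1+1+1=6
[q^34] f(34)=1,f(17)=1,f(2)=1,f(1)=1 ⇒ 4

6, 8, 6, 4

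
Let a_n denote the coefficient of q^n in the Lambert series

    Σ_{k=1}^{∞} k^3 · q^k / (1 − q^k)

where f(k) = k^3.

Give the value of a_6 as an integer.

a_6 = 252

q^6  k|6↦f(k): 1:1 2:8 3:27 6:216  a_6=252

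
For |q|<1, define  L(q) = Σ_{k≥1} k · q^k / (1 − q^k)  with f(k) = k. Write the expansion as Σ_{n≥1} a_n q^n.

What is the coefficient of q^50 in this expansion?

a_50 = 93

n=50: 1·50 2·25 5·10 10·5 25·2 50·1  f→[1+2+5+10+25+50]=93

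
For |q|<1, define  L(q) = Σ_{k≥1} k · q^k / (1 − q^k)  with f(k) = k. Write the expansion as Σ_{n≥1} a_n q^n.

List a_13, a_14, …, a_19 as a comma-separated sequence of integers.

14, 24, 24, 31, 18, 39, 20

d|13:{13,1}  Σf=13+1=14
q^14  k|14↦f(k): 1:1 2:2 7:7 14:14  a_14=24
d|15:{15,5,3,1}  Σf=15+5+3+1=24
n=16: 1·16 2·8 4·4 8·2 16·1  f→[1+2+4+8+16]=31
[q^17] f(17)=17,f(1)=1 ⇒ 18
n=18: 1·18 2·9 3·6 6·3 9·2 18·1  f→[1+2+3+6+9+18]=39
[q^19] f(19)=19,f(1)=1 ⇒ 20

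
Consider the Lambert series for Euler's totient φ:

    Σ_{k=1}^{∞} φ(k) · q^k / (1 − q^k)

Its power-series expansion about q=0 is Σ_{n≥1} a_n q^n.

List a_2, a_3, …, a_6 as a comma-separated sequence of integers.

d|2:{2,1}  Σφ=1+1=2
[q^3] φ(1)=1,φ(3)=2 ⇒ 3
[q^4] φ(1)=1,φ(2)=1,φ(4)=2 ⇒ 4
d|5:{5,1}  Σφ=4+1=5
q^6  k|6↦φ(k): 6:2 3:2 2:1 1:1  a_6=6

2, 3, 4, 5, 6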